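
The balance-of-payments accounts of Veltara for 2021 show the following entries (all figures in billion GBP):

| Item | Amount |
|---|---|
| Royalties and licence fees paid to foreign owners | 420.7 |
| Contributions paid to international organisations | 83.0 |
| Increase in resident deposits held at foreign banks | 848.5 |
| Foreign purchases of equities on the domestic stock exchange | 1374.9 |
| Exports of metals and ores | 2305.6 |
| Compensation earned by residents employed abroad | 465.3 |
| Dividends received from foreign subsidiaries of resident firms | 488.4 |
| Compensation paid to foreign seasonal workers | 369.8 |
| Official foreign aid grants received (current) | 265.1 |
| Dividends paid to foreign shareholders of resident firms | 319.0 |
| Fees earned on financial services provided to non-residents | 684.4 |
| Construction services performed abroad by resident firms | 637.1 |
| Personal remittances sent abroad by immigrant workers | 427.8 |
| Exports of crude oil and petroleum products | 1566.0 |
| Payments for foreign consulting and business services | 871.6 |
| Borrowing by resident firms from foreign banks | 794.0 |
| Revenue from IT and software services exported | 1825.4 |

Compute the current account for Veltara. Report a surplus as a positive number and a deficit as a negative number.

Goods: 1566.0 + 2305.6 = 3871.6
Services: 1825.4 - 420.7 + 637.1 - 871.6 + 684.4 = 1854.6
Primary income: -319.0 - 369.8 + 488.4 + 465.3 = 264.9
Secondary income: -83.0 + 265.1 - 427.8 = -245.7
Current account = 3871.6 + 1854.6 + 264.9 + (-245.7) = 5745.4
(Excluded from the current account — financial account: increase in resident deposits held at foreign banks 848.5, foreign purchases of equities on the domestic stock exchange 1374.9, borrowing by resident firms from foreign banks 794.0.)

5745.4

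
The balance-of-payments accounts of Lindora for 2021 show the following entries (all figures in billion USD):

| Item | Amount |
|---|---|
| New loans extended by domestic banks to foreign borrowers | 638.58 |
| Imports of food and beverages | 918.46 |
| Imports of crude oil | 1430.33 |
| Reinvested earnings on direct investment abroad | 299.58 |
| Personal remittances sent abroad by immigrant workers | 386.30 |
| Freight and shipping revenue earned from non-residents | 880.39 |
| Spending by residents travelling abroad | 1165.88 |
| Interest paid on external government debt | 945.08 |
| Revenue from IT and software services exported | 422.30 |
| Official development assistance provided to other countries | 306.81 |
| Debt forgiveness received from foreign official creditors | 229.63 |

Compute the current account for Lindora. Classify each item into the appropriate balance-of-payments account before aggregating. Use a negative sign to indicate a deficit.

-3550.59

Goods: -918.46 - 1430.33 = -2348.79
Services: 422.30 + 880.39 - 1165.88 = 136.81
Primary income: 299.58 - 945.08 = -645.50
Secondary income: -306.81 - 386.30 = -693.11
Current account = (-2348.79) + 136.81 + (-645.50) + (-693.11) = -3550.59
(Excluded from the current account — financial account: new loans extended by domestic banks to foreign borrowers 638.58; capital account: debt forgiveness received from foreign official creditors 229.63.)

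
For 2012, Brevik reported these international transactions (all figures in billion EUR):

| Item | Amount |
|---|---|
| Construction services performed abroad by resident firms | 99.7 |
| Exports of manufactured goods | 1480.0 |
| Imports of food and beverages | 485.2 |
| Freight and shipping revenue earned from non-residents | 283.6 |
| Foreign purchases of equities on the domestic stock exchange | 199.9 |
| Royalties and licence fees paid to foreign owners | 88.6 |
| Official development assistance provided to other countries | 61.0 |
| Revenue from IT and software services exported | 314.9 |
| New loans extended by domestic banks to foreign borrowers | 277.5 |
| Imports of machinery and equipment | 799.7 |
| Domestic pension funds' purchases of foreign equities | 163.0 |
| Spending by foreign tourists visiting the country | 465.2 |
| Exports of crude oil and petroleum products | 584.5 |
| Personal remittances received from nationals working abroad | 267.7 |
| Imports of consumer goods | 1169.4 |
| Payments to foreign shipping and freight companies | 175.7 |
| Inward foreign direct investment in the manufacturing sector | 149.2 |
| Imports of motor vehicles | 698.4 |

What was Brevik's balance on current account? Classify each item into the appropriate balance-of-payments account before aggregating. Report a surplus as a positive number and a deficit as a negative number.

17.6

Goods: 1480.0 - 698.4 - 799.7 - 485.2 + 584.5 - 1169.4 = -1088.2
Services: 314.9 - 88.6 + 465.2 + 283.6 + 99.7 - 175.7 = 899.1
Secondary income: 267.7 - 61.0 = 206.7
Current account = (-1088.2) + 899.1 + 206.7 = 17.6
(Excluded from the current account — financial account: foreign purchases of equities on the domestic stock exchange 199.9, new loans extended by domestic banks to foreign borrowers 277.5, domestic pension funds' purchases of foreign equities 163.0, inward foreign direct investment in the manufacturing sector 149.2.)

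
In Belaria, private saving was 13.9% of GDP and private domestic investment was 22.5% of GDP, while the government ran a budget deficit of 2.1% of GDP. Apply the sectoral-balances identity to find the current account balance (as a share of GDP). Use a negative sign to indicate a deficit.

-10.7

By the sectoral-balances identity, CA = (S_private - I) + (T - G).
Private balance = 13.9 - 22.5 = -8.6
Government balance (T - G) = -2.1
CA = -8.6 + (-2.1) = -10.7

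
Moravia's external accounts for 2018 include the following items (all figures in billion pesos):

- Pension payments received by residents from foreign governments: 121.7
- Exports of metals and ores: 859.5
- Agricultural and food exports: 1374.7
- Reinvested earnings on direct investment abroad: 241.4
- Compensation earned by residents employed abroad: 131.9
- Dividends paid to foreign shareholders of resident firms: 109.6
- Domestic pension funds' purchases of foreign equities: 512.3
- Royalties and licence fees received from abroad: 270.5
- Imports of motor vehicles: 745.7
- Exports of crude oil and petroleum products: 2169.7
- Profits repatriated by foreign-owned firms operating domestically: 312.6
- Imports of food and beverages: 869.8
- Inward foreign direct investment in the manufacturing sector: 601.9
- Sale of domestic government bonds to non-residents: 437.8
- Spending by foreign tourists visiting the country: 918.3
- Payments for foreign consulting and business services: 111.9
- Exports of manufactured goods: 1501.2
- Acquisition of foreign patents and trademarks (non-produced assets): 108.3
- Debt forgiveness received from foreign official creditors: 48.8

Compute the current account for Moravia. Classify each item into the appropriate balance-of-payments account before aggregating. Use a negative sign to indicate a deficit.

5439.3

Goods: -869.8 + 1374.7 + 859.5 - 745.7 + 1501.2 + 2169.7 = 4289.6
Services: 270.5 - 111.9 + 918.3 = 1076.9
Primary income: 131.9 + 241.4 - 109.6 - 312.6 = -48.9
Secondary income: 121.7
Current account = 4289.6 + 1076.9 + (-48.9) + 121.7 = 5439.3
(Excluded from the current account — financial account: domestic pension funds' purchases of foreign equities 512.3, inward foreign direct investment in the manufacturing sector 601.9, sale of domestic government bonds to non-residents 437.8; capital account: acquisition of foreign patents and trademarks (non-produced assets) 108.3, debt forgiveness received from foreign official creditors 48.8.)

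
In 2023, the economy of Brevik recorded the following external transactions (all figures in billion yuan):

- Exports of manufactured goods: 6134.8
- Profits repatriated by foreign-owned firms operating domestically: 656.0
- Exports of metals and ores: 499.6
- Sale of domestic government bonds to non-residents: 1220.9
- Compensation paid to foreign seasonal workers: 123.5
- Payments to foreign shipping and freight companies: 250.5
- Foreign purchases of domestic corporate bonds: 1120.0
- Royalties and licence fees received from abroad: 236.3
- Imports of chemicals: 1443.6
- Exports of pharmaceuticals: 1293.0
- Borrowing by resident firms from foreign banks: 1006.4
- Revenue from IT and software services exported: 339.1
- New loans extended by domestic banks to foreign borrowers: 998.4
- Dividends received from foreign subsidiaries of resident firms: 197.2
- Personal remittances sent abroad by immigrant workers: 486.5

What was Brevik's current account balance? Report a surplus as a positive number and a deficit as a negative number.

5739.9

Goods: 1293.0 - 1443.6 + 499.6 + 6134.8 = 6483.8
Services: 339.1 - 250.5 + 236.3 = 324.9
Primary income: -656.0 - 123.5 + 197.2 = -582.3
Secondary income: -486.5
Current account = 6483.8 + 324.9 + (-582.3) + (-486.5) = 5739.9
(Excluded from the current account — financial account: sale of domestic government bonds to non-residents 1220.9, foreign purchases of domestic corporate bonds 1120.0, borrowing by resident firms from foreign banks 1006.4, new loans extended by domestic banks to foreign borrowers 998.4.)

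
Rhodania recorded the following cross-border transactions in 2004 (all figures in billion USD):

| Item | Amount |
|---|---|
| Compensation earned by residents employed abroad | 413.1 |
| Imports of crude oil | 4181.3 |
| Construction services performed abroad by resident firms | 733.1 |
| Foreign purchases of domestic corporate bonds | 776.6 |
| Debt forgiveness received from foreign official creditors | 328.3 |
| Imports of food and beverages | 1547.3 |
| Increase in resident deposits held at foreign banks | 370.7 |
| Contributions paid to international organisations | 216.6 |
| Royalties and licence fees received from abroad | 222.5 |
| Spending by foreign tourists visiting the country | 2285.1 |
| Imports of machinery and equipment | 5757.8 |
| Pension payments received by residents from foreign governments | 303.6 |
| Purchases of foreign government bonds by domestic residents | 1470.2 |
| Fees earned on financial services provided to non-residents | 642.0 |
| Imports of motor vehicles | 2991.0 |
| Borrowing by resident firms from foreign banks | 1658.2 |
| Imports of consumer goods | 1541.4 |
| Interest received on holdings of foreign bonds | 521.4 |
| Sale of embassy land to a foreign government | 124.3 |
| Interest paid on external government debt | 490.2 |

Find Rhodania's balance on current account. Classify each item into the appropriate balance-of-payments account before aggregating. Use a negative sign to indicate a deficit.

-11604.8

Goods: -4181.3 - 2991.0 - 1541.4 - 1547.3 - 5757.8 = -16018.8
Services: 733.1 + 642.0 + 222.5 + 2285.1 = 3882.7
Primary income: -490.2 + 413.1 + 521.4 = 444.3
Secondary income: 303.6 - 216.6 = 87.0
Current account = (-16018.8) + 3882.7 + 444.3 + 87.0 = -11604.8
(Excluded from the current account — financial account: foreign purchases of domestic corporate bonds 776.6, increase in resident deposits held at foreign banks 370.7, purchases of foreign government bonds by domestic residents 1470.2, borrowing by resident firms from foreign banks 1658.2; capital account: debt forgiveness received from foreign official creditors 328.3, sale of embassy land to a foreign government 124.3.)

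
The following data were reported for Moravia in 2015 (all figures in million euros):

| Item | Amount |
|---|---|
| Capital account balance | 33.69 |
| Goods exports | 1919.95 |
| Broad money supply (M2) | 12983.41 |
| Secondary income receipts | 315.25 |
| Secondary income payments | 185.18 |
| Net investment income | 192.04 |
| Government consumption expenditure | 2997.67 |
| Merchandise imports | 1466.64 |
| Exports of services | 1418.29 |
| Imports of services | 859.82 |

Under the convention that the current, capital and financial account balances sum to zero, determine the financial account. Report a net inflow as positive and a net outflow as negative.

Goods balance = 1919.95 - 1466.64 = 453.31
Services balance = 1418.29 - 859.82 = 558.47
Trade balance (goods + services) = 453.31 + 558.47 = 1011.78
Net primary income = 192.04
Net secondary income = 315.25 - 185.18 = 130.07
Current account = 1011.78 + 192.04 + 130.07 = 1333.89
Financial account = -(1333.89 + 33.69) = -1367.58

-1367.58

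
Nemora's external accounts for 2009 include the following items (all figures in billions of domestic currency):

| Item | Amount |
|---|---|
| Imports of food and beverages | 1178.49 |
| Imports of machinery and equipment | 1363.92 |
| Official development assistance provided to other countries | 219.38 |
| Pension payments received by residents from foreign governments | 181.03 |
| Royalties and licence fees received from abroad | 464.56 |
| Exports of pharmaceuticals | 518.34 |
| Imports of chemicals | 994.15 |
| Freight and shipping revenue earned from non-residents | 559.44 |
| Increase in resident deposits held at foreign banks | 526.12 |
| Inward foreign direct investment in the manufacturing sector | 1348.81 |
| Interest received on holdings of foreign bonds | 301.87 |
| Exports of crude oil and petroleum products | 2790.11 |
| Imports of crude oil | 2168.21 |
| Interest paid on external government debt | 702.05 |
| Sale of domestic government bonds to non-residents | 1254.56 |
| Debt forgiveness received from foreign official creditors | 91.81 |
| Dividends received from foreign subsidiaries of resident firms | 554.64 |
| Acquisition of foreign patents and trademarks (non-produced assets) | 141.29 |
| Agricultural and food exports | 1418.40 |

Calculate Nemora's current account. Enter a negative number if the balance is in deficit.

Goods: -2168.21 + 1418.40 - 1363.92 - 1178.49 + 2790.11 + 518.34 - 994.15 = -977.92
Services: 559.44 + 464.56 = 1024.00
Primary income: -702.05 + 301.87 + 554.64 = 154.46
Secondary income: -219.38 + 181.03 = -38.35
Current account = (-977.92) + 1024.00 + 154.46 + (-38.35) = 162.19
(Excluded from the current account — financial account: increase in resident deposits held at foreign banks 526.12, inward foreign direct investment in the manufacturing sector 1348.81, sale of domestic government bonds to non-residents 1254.56; capital account: debt forgiveness received from foreign official creditors 91.81, acquisition of foreign patents and trademarks (non-produced assets) 141.29.)

162.19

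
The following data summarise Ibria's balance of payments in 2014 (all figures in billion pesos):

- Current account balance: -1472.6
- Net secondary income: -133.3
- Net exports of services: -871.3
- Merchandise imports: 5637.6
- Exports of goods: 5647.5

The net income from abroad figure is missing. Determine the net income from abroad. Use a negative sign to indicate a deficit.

-477.9

Current account = goods balance + services balance + net primary income + net secondary income
Sum of the known components = -994.7
Net income from abroad = CA - (known components) = -1472.6 - (-994.7) = -477.9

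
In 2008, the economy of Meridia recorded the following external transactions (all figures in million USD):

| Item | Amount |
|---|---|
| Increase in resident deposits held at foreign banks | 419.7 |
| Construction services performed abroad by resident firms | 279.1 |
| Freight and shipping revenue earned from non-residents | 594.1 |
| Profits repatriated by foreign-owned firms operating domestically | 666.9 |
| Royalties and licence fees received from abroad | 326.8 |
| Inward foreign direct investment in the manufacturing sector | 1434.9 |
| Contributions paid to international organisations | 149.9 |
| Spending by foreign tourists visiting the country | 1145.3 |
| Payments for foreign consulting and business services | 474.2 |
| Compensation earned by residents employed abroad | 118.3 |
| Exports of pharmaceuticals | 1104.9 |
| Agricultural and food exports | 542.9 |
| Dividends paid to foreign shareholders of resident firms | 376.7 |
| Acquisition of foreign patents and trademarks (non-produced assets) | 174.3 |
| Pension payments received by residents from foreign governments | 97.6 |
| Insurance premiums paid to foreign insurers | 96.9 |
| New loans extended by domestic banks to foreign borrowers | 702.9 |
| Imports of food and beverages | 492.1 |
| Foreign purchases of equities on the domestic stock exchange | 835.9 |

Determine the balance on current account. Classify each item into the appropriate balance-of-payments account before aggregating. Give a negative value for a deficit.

1952.3

Goods: 542.9 - 492.1 + 1104.9 = 1155.7
Services: 1145.3 + 326.8 - 96.9 + 594.1 + 279.1 - 474.2 = 1774.2
Primary income: -666.9 - 376.7 + 118.3 = -925.3
Secondary income: 97.6 - 149.9 = -52.3
Current account = 1155.7 + 1774.2 + (-925.3) + (-52.3) = 1952.3
(Excluded from the current account — financial account: increase in resident deposits held at foreign banks 419.7, inward foreign direct investment in the manufacturing sector 1434.9, new loans extended by domestic banks to foreign borrowers 702.9, foreign purchases of equities on the domestic stock exchange 835.9; capital account: acquisition of foreign patents and trademarks (non-produced assets) 174.3.)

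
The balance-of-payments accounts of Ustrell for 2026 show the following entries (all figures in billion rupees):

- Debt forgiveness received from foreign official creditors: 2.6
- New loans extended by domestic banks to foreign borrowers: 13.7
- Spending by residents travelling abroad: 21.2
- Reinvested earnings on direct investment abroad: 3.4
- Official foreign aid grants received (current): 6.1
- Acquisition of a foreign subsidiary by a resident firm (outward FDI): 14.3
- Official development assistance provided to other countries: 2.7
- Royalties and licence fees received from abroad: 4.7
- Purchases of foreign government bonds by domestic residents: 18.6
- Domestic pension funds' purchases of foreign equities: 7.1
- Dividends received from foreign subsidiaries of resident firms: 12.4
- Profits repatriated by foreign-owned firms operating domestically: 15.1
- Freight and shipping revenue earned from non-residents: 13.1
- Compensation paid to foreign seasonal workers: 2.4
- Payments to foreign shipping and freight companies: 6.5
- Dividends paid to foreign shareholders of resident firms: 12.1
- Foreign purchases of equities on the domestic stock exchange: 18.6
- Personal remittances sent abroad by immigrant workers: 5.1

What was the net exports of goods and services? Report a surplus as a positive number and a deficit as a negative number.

Services: -6.5 + 13.1 + 4.7 - 21.2 = -9.9
Trade balance = 0.0 + (-9.9) = -9.9
(Excluded from the trade balance — capital account: debt forgiveness received from foreign official creditors 2.6; financial account: new loans extended by domestic banks to foreign borrowers 13.7, acquisition of a foreign subsidiary by a resident firm (outward FDI) 14.3, purchases of foreign government bonds by domestic residents 18.6, domestic pension funds' purchases of foreign equities 7.1, foreign purchases of equities on the domestic stock exchange 18.6; primary income: reinvested earnings on direct investment abroad 3.4, dividends received from foreign subsidiaries of resident firms 12.4, profits repatriated by foreign-owned firms operating domestically 15.1, compensation paid to foreign seasonal workers 2.4, dividends paid to foreign shareholders of resident firms 12.1; secondary income: official foreign aid grants received (current) 6.1, official development assistance provided to other countries 2.7, personal remittances sent abroad by immigrant workers 5.1.)

-9.9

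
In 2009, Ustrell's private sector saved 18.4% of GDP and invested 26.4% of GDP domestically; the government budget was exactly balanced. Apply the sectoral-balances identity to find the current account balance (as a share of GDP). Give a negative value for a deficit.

-8.0

By the sectoral-balances identity, CA = (S_private - I) + (T - G).
Private balance = 18.4 - 26.4 = -8.0
Government balance (T - G) = 0
CA = -8.0 + 0.0 = -8.0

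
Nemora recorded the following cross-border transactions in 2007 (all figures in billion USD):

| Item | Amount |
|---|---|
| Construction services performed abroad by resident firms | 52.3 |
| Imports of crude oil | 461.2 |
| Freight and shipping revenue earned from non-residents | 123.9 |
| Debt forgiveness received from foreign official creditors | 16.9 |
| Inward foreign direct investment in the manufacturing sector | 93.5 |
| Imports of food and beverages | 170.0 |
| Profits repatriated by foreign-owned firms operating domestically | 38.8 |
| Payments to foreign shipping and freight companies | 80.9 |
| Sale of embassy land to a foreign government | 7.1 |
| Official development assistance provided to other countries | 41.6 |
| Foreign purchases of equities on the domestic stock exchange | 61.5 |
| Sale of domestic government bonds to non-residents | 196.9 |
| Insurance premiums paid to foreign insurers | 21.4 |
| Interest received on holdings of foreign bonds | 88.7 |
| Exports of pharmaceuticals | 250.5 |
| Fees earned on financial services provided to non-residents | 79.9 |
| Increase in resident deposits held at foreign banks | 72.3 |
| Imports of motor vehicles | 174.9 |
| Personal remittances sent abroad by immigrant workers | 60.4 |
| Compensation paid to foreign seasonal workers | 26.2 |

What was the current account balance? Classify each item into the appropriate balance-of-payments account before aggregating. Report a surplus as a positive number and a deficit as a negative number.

-480.1

Goods: -174.9 - 170.0 - 461.2 + 250.5 = -555.6
Services: -80.9 + 123.9 - 21.4 + 79.9 + 52.3 = 153.8
Primary income: -38.8 - 26.2 + 88.7 = 23.7
Secondary income: -41.6 - 60.4 = -102.0
Current account = (-555.6) + 153.8 + 23.7 + (-102.0) = -480.1
(Excluded from the current account — capital account: debt forgiveness received from foreign official creditors 16.9, sale of embassy land to a foreign government 7.1; financial account: inward foreign direct investment in the manufacturing sector 93.5, foreign purchases of equities on the domestic stock exchange 61.5, sale of domestic government bonds to non-residents 196.9, increase in resident deposits held at foreign banks 72.3.)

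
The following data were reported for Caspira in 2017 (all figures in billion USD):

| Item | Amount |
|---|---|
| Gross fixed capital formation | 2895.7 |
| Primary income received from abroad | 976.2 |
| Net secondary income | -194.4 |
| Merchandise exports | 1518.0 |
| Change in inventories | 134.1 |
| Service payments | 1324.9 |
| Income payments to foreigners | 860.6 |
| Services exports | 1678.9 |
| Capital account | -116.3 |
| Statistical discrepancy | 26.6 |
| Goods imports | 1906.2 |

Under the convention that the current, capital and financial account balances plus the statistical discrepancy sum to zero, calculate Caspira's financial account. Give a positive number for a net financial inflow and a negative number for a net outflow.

202.7

Goods balance = 1518.0 - 1906.2 = -388.2
Services balance = 1678.9 - 1324.9 = 354.0
Trade balance (goods + services) = -388.2 + 354.0 = -34.2
Net primary income = 976.2 - 860.6 = 115.6
Net secondary income = -194.4
Current account = -34.2 + 115.6 + (-194.4) = -113.0
Financial account = -(-113.0 + (-116.3) + 26.6) = 202.7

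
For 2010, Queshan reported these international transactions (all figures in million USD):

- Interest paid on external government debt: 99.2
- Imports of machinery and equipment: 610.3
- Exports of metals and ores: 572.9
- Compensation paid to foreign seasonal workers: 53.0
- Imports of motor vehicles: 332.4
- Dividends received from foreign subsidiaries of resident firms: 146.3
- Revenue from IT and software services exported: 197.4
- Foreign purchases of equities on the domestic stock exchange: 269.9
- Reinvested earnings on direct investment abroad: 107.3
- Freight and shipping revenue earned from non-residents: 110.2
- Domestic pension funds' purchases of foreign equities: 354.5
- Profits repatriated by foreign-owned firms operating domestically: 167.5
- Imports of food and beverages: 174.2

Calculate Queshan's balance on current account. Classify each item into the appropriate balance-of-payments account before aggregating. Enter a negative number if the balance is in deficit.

-302.5

Goods: -610.3 - 174.2 - 332.4 + 572.9 = -544.0
Services: 197.4 + 110.2 = 307.6
Primary income: -99.2 - 53.0 - 167.5 + 107.3 + 146.3 = -66.1
Current account = (-544.0) + 307.6 + (-66.1) = -302.5
(Excluded from the current account — financial account: foreign purchases of equities on the domestic stock exchange 269.9, domestic pension funds' purchases of foreign equities 354.5.)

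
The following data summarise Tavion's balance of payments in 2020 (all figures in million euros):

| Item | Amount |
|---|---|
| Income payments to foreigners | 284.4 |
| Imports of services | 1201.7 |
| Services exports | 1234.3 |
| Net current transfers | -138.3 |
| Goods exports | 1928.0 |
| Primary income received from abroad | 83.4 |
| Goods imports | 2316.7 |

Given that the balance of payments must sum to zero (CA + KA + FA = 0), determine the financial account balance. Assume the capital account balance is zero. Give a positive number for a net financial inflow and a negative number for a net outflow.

Goods balance = 1928.0 - 2316.7 = -388.7
Services balance = 1234.3 - 1201.7 = 32.6
Trade balance (goods + services) = -388.7 + 32.6 = -356.1
Net primary income = 83.4 - 284.4 = -201.0
Net secondary income = -138.3
Current account = -356.1 + (-201.0) + (-138.3) = -695.4
Financial account = -(-695.4) = 695.4

695.4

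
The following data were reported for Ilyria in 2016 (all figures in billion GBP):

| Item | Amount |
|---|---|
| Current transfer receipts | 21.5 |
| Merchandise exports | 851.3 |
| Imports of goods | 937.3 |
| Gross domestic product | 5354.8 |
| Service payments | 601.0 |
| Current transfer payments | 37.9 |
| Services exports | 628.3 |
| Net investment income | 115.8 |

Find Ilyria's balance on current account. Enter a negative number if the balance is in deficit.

Goods balance = 851.3 - 937.3 = -86.0
Services balance = 628.3 - 601.0 = 27.3
Trade balance (goods + services) = -86.0 + 27.3 = -58.7
Net primary income = 115.8
Net secondary income = 21.5 - 37.9 = -16.4
Current account = -58.7 + 115.8 + (-16.4) = 40.7

40.7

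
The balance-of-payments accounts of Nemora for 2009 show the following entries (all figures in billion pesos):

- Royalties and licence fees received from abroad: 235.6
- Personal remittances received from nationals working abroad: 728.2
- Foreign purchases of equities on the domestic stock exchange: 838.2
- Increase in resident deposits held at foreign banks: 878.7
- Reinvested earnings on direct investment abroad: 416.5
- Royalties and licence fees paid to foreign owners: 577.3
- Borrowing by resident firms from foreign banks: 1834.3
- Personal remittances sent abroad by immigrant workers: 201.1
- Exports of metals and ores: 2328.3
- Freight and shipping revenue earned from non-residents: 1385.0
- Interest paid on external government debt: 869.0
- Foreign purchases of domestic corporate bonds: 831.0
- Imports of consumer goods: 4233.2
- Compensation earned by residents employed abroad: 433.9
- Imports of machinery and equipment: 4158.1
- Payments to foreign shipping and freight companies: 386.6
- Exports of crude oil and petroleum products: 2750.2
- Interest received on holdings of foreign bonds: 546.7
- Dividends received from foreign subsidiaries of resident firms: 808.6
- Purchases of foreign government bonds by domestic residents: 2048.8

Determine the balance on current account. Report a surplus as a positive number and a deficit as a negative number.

-792.3

Goods: 2750.2 - 4233.2 - 4158.1 + 2328.3 = -3312.8
Services: 1385.0 + 235.6 - 577.3 - 386.6 = 656.7
Primary income: -869.0 + 433.9 + 416.5 + 808.6 + 546.7 = 1336.7
Secondary income: 728.2 - 201.1 = 527.1
Current account = (-3312.8) + 656.7 + 1336.7 + 527.1 = -792.3
(Excluded from the current account — financial account: foreign purchases of equities on the domestic stock exchange 838.2, increase in resident deposits held at foreign banks 878.7, borrowing by resident firms from foreign banks 1834.3, foreign purchases of domestic corporate bonds 831.0, purchases of foreign government bonds by domestic residents 2048.8.)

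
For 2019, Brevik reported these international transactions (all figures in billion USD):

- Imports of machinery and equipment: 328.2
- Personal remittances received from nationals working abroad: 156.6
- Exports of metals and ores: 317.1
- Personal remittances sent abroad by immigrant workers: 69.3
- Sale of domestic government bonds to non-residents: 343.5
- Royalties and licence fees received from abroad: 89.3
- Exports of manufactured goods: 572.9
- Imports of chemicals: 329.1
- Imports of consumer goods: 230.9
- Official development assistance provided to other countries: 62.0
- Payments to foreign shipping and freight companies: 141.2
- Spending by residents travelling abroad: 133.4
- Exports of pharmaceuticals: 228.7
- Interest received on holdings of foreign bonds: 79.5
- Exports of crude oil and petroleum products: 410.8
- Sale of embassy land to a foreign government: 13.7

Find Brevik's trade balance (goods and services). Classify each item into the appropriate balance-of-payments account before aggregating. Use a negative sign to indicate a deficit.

456.0

Goods: 572.9 + 410.8 + 228.7 - 329.1 - 328.2 + 317.1 - 230.9 = 641.3
Services: -141.2 - 133.4 + 89.3 = -185.3
Trade balance = 641.3 + (-185.3) = 456.0
(Excluded from the trade balance — secondary income: personal remittances received from nationals working abroad 156.6, personal remittances sent abroad by immigrant workers 69.3, official development assistance provided to other countries 62.0; financial account: sale of domestic government bonds to non-residents 343.5; primary income: interest received on holdings of foreign bonds 79.5; capital account: sale of embassy land to a foreign government 13.7.)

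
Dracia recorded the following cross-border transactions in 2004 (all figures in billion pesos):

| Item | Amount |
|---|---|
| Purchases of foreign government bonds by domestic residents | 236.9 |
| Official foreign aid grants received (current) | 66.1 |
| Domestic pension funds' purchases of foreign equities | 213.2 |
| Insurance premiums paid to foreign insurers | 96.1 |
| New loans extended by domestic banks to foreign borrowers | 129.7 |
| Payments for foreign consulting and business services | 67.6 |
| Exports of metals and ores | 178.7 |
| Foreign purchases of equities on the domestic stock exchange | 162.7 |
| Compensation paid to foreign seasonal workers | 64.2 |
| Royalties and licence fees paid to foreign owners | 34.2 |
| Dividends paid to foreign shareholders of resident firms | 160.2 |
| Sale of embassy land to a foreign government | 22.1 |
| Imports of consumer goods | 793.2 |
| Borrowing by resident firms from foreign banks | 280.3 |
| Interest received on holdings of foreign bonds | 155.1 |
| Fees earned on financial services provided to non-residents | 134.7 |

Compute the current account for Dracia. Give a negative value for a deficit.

-680.9

Goods: -793.2 + 178.7 = -614.5
Services: -96.1 - 67.6 + 134.7 - 34.2 = -63.2
Primary income: -160.2 - 64.2 + 155.1 = -69.3
Secondary income: 66.1
Current account = (-614.5) + (-63.2) + (-69.3) + 66.1 = -680.9
(Excluded from the current account — financial account: purchases of foreign government bonds by domestic residents 236.9, domestic pension funds' purchases of foreign equities 213.2, new loans extended by domestic banks to foreign borrowers 129.7, foreign purchases of equities on the domestic stock exchange 162.7, borrowing by resident firms from foreign banks 280.3; capital account: sale of embassy land to a foreign government 22.1.)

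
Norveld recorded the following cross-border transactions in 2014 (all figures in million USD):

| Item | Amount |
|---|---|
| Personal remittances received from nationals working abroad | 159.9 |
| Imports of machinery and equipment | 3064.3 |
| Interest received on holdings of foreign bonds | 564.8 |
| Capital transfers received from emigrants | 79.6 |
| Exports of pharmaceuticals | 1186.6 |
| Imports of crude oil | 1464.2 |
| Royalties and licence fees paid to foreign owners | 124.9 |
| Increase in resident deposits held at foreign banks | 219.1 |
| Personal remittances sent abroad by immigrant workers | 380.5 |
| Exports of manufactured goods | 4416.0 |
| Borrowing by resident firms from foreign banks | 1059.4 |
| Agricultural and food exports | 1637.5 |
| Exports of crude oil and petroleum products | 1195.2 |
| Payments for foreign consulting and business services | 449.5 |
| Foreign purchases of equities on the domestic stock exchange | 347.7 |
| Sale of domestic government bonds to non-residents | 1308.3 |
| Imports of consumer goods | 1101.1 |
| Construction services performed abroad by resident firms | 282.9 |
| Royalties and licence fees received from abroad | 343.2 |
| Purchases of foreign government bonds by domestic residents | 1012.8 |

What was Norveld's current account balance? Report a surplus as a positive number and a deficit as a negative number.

3201.6

Goods: -3064.3 - 1101.1 + 1637.5 - 1464.2 + 1195.2 + 4416.0 + 1186.6 = 2805.7
Services: -124.9 + 343.2 - 449.5 + 282.9 = 51.7
Primary income: 564.8
Secondary income: 159.9 - 380.5 = -220.6
Current account = 2805.7 + 51.7 + 564.8 + (-220.6) = 3201.6
(Excluded from the current account — capital account: capital transfers received from emigrants 79.6; financial account: increase in resident deposits held at foreign banks 219.1, borrowing by resident firms from foreign banks 1059.4, foreign purchases of equities on the domestic stock exchange 347.7, sale of domestic government bonds to non-residents 1308.3, purchases of foreign government bonds by domestic residents 1012.8.)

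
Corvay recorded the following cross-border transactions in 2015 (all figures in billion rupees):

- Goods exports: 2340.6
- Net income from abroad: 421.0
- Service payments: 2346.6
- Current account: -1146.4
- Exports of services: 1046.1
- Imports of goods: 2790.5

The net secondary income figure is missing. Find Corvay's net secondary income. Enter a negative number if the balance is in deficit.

183.0

Current account = goods balance + services balance + net primary income + net secondary income
Sum of the known components = -1329.4
Net secondary income = CA - (known components) = -1146.4 - (-1329.4) = 183.0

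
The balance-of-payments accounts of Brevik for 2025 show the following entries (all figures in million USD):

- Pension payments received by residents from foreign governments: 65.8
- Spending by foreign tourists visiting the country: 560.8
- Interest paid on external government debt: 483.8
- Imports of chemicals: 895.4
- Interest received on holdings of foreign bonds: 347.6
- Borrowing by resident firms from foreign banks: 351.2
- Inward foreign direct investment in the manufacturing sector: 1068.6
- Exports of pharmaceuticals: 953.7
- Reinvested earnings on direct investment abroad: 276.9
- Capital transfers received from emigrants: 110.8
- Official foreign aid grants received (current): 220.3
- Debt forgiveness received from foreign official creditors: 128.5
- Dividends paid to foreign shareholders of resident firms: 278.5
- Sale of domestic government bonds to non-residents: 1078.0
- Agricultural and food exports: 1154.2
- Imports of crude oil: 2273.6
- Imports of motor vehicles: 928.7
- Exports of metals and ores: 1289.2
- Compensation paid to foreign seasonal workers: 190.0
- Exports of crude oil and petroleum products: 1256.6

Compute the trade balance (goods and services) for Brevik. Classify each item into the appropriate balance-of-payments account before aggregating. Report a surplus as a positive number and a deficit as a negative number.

1116.8

Goods: -2273.6 + 1256.6 - 895.4 + 1154.2 - 928.7 + 953.7 + 1289.2 = 556.0
Services: 560.8
Trade balance = 556.0 + 560.8 = 1116.8
(Excluded from the trade balance — secondary income: pension payments received by residents from foreign governments 65.8, official foreign aid grants received (current) 220.3; primary income: interest paid on external government debt 483.8, interest received on holdings of foreign bonds 347.6, reinvested earnings on direct investment abroad 276.9, dividends paid to foreign shareholders of resident firms 278.5, compensation paid to foreign seasonal workers 190.0; financial account: borrowing by resident firms from foreign banks 351.2, inward foreign direct investment in the manufacturing sector 1068.6, sale of domestic government bonds to non-residents 1078.0; capital account: capital transfers received from emigrants 110.8, debt forgiveness received from foreign official creditors 128.5.)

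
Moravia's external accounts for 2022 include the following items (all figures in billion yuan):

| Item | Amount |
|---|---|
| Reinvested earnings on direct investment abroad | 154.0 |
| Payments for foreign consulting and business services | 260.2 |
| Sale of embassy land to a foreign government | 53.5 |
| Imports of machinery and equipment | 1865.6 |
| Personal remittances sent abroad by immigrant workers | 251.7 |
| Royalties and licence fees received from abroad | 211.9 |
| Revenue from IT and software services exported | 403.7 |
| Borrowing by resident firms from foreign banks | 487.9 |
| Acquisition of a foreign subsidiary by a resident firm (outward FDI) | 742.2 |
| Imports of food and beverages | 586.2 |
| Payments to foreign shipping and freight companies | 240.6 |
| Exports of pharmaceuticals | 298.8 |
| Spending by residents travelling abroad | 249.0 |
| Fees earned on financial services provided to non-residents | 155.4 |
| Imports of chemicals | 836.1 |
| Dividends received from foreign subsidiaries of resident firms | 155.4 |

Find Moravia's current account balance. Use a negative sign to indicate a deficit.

-2910.2

Goods: -1865.6 - 836.1 - 586.2 + 298.8 = -2989.1
Services: -260.2 + 155.4 - 249.0 + 403.7 + 211.9 - 240.6 = 21.2
Primary income: 155.4 + 154.0 = 309.4
Secondary income: -251.7
Current account = (-2989.1) + 21.2 + 309.4 + (-251.7) = -2910.2
(Excluded from the current account — capital account: sale of embassy land to a foreign government 53.5; financial account: borrowing by resident firms from foreign banks 487.9, acquisition of a foreign subsidiary by a resident firm (outward FDI) 742.2.)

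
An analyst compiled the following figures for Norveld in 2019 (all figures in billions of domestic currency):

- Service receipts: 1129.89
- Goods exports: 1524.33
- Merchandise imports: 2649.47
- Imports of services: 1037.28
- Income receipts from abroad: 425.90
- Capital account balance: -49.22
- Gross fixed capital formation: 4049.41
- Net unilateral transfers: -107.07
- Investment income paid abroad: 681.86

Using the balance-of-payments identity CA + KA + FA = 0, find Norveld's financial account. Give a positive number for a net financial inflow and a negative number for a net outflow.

Goods balance = 1524.33 - 2649.47 = -1125.14
Services balance = 1129.89 - 1037.28 = 92.61
Trade balance (goods + services) = -1125.14 + 92.61 = -1032.53
Net primary income = 425.90 - 681.86 = -255.96
Net secondary income = -107.07
Current account = -1032.53 + (-255.96) + (-107.07) = -1395.56
Financial account = -(-1395.56 + (-49.22)) = 1444.78

1444.78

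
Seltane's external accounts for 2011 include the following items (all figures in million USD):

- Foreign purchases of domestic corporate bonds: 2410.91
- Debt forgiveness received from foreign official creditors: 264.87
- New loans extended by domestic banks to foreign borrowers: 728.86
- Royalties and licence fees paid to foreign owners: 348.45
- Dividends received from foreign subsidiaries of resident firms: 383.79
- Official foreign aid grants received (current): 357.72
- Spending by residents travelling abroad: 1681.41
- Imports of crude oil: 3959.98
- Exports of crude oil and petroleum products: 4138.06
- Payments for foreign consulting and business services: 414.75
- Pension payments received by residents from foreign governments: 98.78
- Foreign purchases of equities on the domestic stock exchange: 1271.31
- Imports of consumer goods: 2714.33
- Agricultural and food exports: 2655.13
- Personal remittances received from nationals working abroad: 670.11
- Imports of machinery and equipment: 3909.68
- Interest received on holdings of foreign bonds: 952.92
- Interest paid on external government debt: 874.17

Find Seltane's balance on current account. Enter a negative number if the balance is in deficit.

Goods: -2714.33 - 3909.68 + 4138.06 - 3959.98 + 2655.13 = -3790.80
Services: -1681.41 - 348.45 - 414.75 = -2444.61
Primary income: -874.17 + 383.79 + 952.92 = 462.54
Secondary income: 670.11 + 98.78 + 357.72 = 1126.61
Current account = (-3790.80) + (-2444.61) + 462.54 + 1126.61 = -4646.26
(Excluded from the current account — financial account: foreign purchases of domestic corporate bonds 2410.91, new loans extended by domestic banks to foreign borrowers 728.86, foreign purchases of equities on the domestic stock exchange 1271.31; capital account: debt forgiveness received from foreign official creditors 264.87.)

-4646.26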